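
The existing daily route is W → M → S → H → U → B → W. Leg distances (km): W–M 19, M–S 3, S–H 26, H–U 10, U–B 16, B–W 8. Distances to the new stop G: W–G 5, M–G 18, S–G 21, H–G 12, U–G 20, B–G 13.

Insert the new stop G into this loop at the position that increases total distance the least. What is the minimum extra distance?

Insertion cost between consecutive stops i–j is d(i,G) + d(G,j) − d(i,j):
  between W and M: 5 + 18 − 19 = 4
  between M and S: 18 + 21 − 3 = 36
  between S and H: 21 + 12 − 26 = 7
  between H and U: 12 + 20 − 10 = 22
  between U and B: 20 + 13 − 16 = 17
  between B and W: 13 + 5 − 8 = 10
Cheapest insertion is between W and M, adding 4.
New total = 82 + 4 = 86.

Adding 4 km by placing G on the W–M leg.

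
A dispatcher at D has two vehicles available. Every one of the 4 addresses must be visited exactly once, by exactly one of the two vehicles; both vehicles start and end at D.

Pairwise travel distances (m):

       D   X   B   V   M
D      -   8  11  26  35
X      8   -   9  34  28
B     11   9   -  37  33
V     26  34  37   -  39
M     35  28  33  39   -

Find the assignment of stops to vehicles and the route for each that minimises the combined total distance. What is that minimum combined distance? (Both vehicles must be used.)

Try each way of splitting the stops between the two vehicles (each non-empty) and, for each split, find the best tour for each vehicle:
  {X} + {B, V, M}: 16 + 109 = 125
  {B} + {X, V, M}: 22 + 101 = 123
  {X, B} + {V, M}: 28 + 100 = 128
  {V} + {X, B, M}: 52 + 80 = 132
  {X, V} + {B, M}: 68 + 79 = 147
  {B, V} + {X, M}: 74 + 71 = 145
  … (7 splits in total)
Best: vehicle 1 D → B → D = 22; vehicle 2 D → X → M → V → D = 101; combined 123.

123 m — the smallest possible combined total.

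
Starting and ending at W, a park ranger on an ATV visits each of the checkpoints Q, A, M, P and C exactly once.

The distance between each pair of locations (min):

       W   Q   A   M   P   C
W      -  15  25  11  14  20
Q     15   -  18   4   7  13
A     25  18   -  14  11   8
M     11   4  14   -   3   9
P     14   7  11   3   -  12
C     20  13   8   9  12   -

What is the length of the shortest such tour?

W → Q → A → M → P → C → W: 15+18+14+3+12+20 = 82
W → Q → A → M → C → P → W: 15+18+14+9+12+14 = 82
W → Q → A → P → M → C → W: 15+18+11+3+9+20 = 76
W → Q → A → P → C → M → W: 15+18+11+12+9+11 = 76
W → Q → A → C → M → P → W: 15+18+8+9+3+14 = 67
W → Q → A → C → P → M → W: 15+18+8+12+3+11 = 67
W → Q → M → A → P → C → W: 15+4+14+11+12+20 = 76
W → Q → M → A → C → P → W: 15+4+14+8+12+14 = 67
W → Q → M → P → A → C → W: 15+4+3+11+8+20 = 61
W → Q → M → P → C → A → W: 15+4+3+12+8+25 = 67
W → Q → M → C → A → P → W: 15+4+9+8+11+14 = 61
W → Q → M → C → P → A → W: 15+4+9+12+11+25 = 76
W → Q → P → A → M → C → W: 15+7+11+14+9+20 = 76
W → Q → P → A → C → M → W: 15+7+11+8+9+11 = 61
… (46 more)
The minimum is 61.
One optimal route: W → Q → M → P → A → C → W (or its reverse).

Shortest round trip = 61 min.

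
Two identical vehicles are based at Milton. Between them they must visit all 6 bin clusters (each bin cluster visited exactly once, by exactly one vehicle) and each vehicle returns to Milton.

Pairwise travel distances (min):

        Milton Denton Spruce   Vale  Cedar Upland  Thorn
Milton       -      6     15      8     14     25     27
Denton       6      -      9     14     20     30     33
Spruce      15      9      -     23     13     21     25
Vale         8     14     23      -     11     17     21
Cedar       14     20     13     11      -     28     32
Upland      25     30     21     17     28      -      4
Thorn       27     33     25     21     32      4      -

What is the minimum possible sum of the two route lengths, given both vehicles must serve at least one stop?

93 min — the smallest possible combined total.

Check every non-empty split of the stops between the two vehicles; for each half take its own optimal tour:
  {Denton} + {Spruce, Vale, Cedar, Upland, Thorn}: 12 + 81 = 93
  {Spruce} + {Denton, Vale, Cedar, Upland, Thorn}: 30 + 85 = 115
  {Denton, Spruce} + {Vale, Cedar, Upland, Thorn}: 30 + 73 = 103
  {Vale} + {Denton, Spruce, Cedar, Upland, Thorn}: 16 + 86 = 102
  {Denton, Vale} + {Spruce, Cedar, Upland, Thorn}: 28 + 79 = 107
  {Spruce, Vale} + {Denton, Cedar, Upland, Thorn}: 46 + 85 = 131
  … (31 splits in total)
Best: vehicle 1 Milton → Denton → Milton = 12; vehicle 2 Milton → Vale → Upland → Thorn → Spruce → Cedar → Milton = 81; combined 93.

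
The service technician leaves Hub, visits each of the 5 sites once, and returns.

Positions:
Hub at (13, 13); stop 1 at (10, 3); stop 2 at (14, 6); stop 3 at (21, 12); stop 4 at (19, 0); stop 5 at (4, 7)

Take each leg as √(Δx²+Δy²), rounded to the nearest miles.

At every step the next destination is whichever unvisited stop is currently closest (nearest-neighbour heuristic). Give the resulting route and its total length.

From Hub: distances to unvisited — stop 2=7, stop 3=8, stop 1=10, stop 5=11, stop 4=14. Nearest is stop 2 (7).
From stop 2: distances to unvisited — stop 1=5, stop 4=8, stop 3=9, stop 5=10. Nearest is stop 1 (5).
From stop 1: distances to unvisited — stop 5=7, stop 4=9, stop 3=14. Nearest is stop 5 (7).
From stop 5: distances to unvisited — stop 4=17, stop 3=18. Nearest is stop 4 (17).
From stop 4: distances to unvisited — stop 3=12. Nearest is stop 3 (12).
Return stop 3→Hub: 8.
Total = 7 + 5 + 7 + 17 + 12 + 8 = 56.

Nearest-neighbour total = 56 miles; route Hub → stop 2 → stop 1 → stop 5 → stop 4 → stop 3 → Hub.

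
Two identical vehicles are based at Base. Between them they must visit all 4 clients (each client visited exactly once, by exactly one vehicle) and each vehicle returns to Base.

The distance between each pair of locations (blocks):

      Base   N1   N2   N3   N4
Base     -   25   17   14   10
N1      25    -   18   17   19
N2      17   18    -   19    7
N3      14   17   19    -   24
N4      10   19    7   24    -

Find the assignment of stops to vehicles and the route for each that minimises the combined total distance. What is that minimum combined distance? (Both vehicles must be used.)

Check every non-empty split of the stops between the two vehicles; for each half take its own optimal tour:
  {N1} + {N2, N3, N4}: 50 + 50 = 100
  {N2} + {N1, N3, N4}: 34 + 60 = 94
  {N1, N2} + {N3, N4}: 60 + 48 = 108
  {N3} + {N1, N2, N4}: 28 + 60 = 88
  {N1, N3} + {N2, N4}: 56 + 34 = 90
  {N2, N3} + {N1, N4}: 50 + 54 = 104
  … (7 splits in total)
  {N1, N2, N3} + {N4}: 66 + 20 = 86  ← best
Best: vehicle 1 Base → N2 → N1 → N3 → Base = 66; vehicle 2 Base → N4 → Base = 20; combined 86.

Minimum combined distance: 86 blocks.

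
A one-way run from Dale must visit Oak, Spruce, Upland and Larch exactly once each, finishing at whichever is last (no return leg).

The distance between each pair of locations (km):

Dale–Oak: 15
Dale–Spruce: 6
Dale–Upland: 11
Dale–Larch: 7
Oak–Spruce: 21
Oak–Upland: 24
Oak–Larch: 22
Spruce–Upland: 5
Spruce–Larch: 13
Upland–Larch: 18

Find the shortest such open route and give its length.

Shortest open route: 49 km.

There are 4! = 24 possible orderings.
Dale → Oak → Spruce → Upland → Larch: 15+21+5+18 = 59
Dale → Oak → Spruce → Larch → Upland: 15+21+13+18 = 67
Dale → Oak → Upland → Spruce → Larch: 15+24+5+13 = 57
Dale → Oak → Upland → Larch → Spruce: 15+24+18+13 = 70
Dale → Oak → Larch → Spruce → Upland: 15+22+13+5 = 55
Dale → Oak → Larch → Upland → Spruce: 15+22+18+5 = 60
Dale → Spruce → Oak → Upland → Larch: 6+21+24+18 = 69
Dale → Spruce → Oak → Larch → Upland: 6+21+22+18 = 67
Dale → Spruce → Upland → Oak → Larch: 6+5+24+22 = 57
Dale → Spruce → Upland → Larch → Oak: 6+5+18+22 = 51
Dale → Spruce → Larch → Oak → Upland: 6+13+22+24 = 65
Dale → Spruce → Larch → Upland → Oak: 6+13+18+24 = 61
Dale → Upland → Oak → Spruce → Larch: 11+24+21+13 = 69
Dale → Upland → Oak → Larch → Spruce: 11+24+22+13 = 70
… (10 more)
Dale → Larch → Spruce → Upland → Oak: 7+13+5+24 = 49  ← best
The minimum is 49.
One shortest path: Dale → Larch → Spruce → Upland → Oak.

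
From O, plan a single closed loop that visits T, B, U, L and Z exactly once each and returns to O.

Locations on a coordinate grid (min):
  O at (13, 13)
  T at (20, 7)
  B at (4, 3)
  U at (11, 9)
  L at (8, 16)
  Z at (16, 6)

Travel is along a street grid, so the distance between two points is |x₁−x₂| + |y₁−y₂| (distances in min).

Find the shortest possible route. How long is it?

With 5 stops there are 5!/2 = 60 distinct round trips (a route and its reverse cost the same).
O - T - B - U - L - Z - O: 13+20+13+10+18+10 = 84
O - T - B - U - Z - L - O: 13+20+13+8+18+8 = 80
O - T - B - L - U - Z - O: 13+20+17+10+8+10 = 78
O - T - B - L - Z - U - O: 13+20+17+18+8+6 = 82
O - T - B - Z - U - L - O: 13+20+15+8+10+8 = 74
O - T - B - Z - L - U - O: 13+20+15+18+10+6 = 82
O - T - U - B - L - Z - O: 13+11+13+17+18+10 = 82
O - T - U - B - Z - L - O: 13+11+13+15+18+8 = 78
O - T - U - L - B - Z - O: 13+11+10+17+15+10 = 76
O - T - U - L - Z - B - O: 13+11+10+18+15+19 = 86
O - T - U - Z - B - L - O: 13+11+8+15+17+8 = 72
O - T - U - Z - L - B - O: 13+11+8+18+17+19 = 86
O - T - L - B - U - Z - O: 13+21+17+13+8+10 = 82
O - T - L - B - Z - U - O: 13+21+17+15+8+6 = 80
… (46 more)
O - U - T - Z - B - L - O: 6+11+5+15+17+8 = 62  ← best
The minimum is 62.
One optimal route: O → U → T → Z → B → L → O (or its reverse).

62 min — the shortest possible round trip.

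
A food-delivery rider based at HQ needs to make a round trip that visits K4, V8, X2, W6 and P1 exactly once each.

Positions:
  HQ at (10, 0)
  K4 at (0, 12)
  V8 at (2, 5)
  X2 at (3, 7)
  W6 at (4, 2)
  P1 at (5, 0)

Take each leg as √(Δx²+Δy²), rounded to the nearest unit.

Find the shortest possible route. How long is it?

34 — the shortest possible round trip.

With 5 stops there are 5!/2 = 60 distinct round trips (a route and its reverse cost the same).
HQ→K4→V8→X2→W6→P1→HQ: 16+7+2+5+2+5 = 37
HQ→K4→V8→X2→P1→W6→HQ: 16+7+2+7+2+6 = 40
HQ→K4→V8→W6→X2→P1→HQ: 16+7+4+5+7+5 = 44
HQ→K4→V8→W6→P1→X2→HQ: 16+7+4+2+7+10 = 46
HQ→K4→V8→P1→X2→W6→HQ: 16+7+6+7+5+6 = 47
HQ→K4→V8→P1→W6→X2→HQ: 16+7+6+2+5+10 = 46
HQ→K4→X2→V8→W6→P1→HQ: 16+6+2+4+2+5 = 35
HQ→K4→X2→V8→P1→W6→HQ: 16+6+2+6+2+6 = 38
HQ→K4→X2→W6→V8→P1→HQ: 16+6+5+4+6+5 = 42
HQ→K4→X2→W6→P1→V8→HQ: 16+6+5+2+6+9 = 44
HQ→K4→X2→P1→V8→W6→HQ: 16+6+7+6+4+6 = 45
HQ→K4→X2→P1→W6→V8→HQ: 16+6+7+2+4+9 = 44
HQ→K4→W6→V8→X2→P1→HQ: 16+11+4+2+7+5 = 45
HQ→K4→W6→V8→P1→X2→HQ: 16+11+4+6+7+10 = 54
… (46 more)
HQ→V8→K4→X2→W6→P1→HQ: 9+7+6+5+2+5 = 34  ← best
The minimum is 34.
One optimal route: HQ → V8 → K4 → X2 → W6 → P1 → HQ (or its reverse).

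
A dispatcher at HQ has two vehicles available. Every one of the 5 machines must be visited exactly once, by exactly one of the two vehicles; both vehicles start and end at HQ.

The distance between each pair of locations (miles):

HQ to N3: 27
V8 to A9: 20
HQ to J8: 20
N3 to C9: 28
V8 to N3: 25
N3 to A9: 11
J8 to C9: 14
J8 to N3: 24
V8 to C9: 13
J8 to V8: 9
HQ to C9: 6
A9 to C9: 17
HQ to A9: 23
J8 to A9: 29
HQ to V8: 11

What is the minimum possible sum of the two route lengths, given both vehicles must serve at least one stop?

Check every non-empty split of the stops between the two vehicles; for each half take its own optimal tour:
  {J8} + {V8, N3, A9, C9}: 40 + 70 = 110
  {V8} + {J8, N3, A9, C9}: 22 + 78 = 100
  {J8, V8} + {N3, A9, C9}: 40 + 61 = 101
  {N3} + {J8, V8, A9, C9}: 54 + 72 = 126
  {J8, N3} + {V8, A9, C9}: 71 + 54 = 125
  {V8, N3} + {J8, A9, C9}: 63 + 72 = 135
  … (15 splits in total)
  {J8, V8, N3, A9} + {C9}: 78 + 12 = 90  ← best
Best: vehicle 1 HQ → V8 → J8 → N3 → A9 → HQ = 78; vehicle 2 HQ → C9 → HQ = 12; combined 90.

90 miles — the smallest possible combined total.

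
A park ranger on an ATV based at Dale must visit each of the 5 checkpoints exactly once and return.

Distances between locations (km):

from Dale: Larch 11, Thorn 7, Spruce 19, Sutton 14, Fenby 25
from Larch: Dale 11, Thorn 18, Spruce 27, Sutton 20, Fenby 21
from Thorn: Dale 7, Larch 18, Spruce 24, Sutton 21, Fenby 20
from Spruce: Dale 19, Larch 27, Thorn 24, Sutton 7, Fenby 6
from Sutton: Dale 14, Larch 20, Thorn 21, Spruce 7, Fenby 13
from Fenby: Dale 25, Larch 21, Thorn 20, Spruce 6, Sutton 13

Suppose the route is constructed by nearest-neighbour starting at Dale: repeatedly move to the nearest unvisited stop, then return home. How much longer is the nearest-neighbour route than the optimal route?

From Dale: Thorn=7, Larch=11, Sutton=14, Spruce=19, Fenby=25 → choose Thorn (7).
From Thorn: Larch=18, Fenby=20, Sutton=21, Spruce=24 → choose Larch (18).
From Larch: Sutton=20, Fenby=21, Spruce=27 → choose Sutton (20).
From Sutton: Spruce=7, Fenby=13 → choose Spruce (7).
From Spruce: Fenby=6 → choose Fenby (6).
NN route Dale → Thorn → Larch → Sutton → Spruce → Fenby → Dale costs 83.
Optimal: Dale → Larch → Sutton → Spruce → Fenby → Thorn → Dale costs 71 (by enumerating all 60 distinct tours).
Excess = 83 − 71 = 12.

Excess over optimum: 12 km.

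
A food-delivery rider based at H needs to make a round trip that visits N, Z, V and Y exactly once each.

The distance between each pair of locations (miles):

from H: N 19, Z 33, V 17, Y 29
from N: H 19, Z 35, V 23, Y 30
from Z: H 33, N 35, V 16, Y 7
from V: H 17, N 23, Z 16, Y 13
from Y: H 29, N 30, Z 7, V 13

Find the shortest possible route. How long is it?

H-N-Z-V-Y-H: 19+35+16+13+29 = 112
H-N-Z-Y-V-H: 19+35+7+13+17 = 91
H-N-V-Z-Y-H: 19+23+16+7+29 = 94
H-N-V-Y-Z-H: 19+23+13+7+33 = 95
H-N-Y-Z-V-H: 19+30+7+16+17 = 89
H-N-Y-V-Z-H: 19+30+13+16+33 = 111
H-Z-N-V-Y-H: 33+35+23+13+29 = 133
H-Z-N-Y-V-H: 33+35+30+13+17 = 128
H-Z-V-N-Y-H: 33+16+23+30+29 = 131
H-Z-Y-N-V-H: 33+7+30+23+17 = 110
H-V-N-Z-Y-H: 17+23+35+7+29 = 111
H-V-Z-N-Y-H: 17+16+35+30+29 = 127
The minimum is 89.
One optimal route: H → N → Y → Z → V → H (or its reverse).

Shortest round trip = 89 miles.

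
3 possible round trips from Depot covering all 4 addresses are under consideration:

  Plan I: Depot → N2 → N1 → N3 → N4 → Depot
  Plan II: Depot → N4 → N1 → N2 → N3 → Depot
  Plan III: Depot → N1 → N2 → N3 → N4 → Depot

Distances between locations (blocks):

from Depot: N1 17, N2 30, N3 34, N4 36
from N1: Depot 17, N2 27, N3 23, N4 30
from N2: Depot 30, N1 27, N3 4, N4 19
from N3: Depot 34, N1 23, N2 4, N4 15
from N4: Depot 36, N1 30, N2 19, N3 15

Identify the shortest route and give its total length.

99 blocks — Plan III is the shortest.

Plan I: 30 + 27 + 23 + 15 + 36 = 131
Plan II: 36 + 30 + 27 + 4 + 34 = 131
Plan III: 17 + 27 + 4 + 15 + 36 = 99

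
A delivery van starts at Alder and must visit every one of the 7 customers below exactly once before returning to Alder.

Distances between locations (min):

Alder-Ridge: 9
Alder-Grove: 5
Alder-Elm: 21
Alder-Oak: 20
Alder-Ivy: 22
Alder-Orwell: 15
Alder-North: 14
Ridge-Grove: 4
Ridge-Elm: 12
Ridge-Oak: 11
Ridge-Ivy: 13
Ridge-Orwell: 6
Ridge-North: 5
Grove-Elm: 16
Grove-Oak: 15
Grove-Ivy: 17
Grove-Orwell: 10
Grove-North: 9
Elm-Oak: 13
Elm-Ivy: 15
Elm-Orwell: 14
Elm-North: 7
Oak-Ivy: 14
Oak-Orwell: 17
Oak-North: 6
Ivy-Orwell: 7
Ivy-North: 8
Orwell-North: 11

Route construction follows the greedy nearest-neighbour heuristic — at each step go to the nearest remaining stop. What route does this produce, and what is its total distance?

76 min along Alder → Grove → Ridge → North → Oak → Elm → Orwell → Ivy → Alder.

From Alder: distances to unvisited — Grove=5, Ridge=9, North=14, Orwell=15, Oak=20, Elm=21, Ivy=22. Nearest is Grove (5).
From Grove: distances to unvisited — Ridge=4, North=9, Orwell=10, Oak=15, Elm=16, Ivy=17. Nearest is Ridge (4).
From Ridge: distances to unvisited — North=5, Orwell=6, Oak=11, Elm=12, Ivy=13. Nearest is North (5).
From North: distances to unvisited — Oak=6, Elm=7, Ivy=8, Orwell=11. Nearest is Oak (6).
From Oak: distances to unvisited — Elm=13, Ivy=14, Orwell=17. Nearest is Elm (13).
From Elm: distances to unvisited — Orwell=14, Ivy=15. Nearest is Orwell (14).
From Orwell: distances to unvisited — Ivy=7. Nearest is Ivy (7).
Return Ivy→Alder: 22.
Total = 5 + 4 + 5 + 6 + 13 + 14 + 7 + 22 = 76.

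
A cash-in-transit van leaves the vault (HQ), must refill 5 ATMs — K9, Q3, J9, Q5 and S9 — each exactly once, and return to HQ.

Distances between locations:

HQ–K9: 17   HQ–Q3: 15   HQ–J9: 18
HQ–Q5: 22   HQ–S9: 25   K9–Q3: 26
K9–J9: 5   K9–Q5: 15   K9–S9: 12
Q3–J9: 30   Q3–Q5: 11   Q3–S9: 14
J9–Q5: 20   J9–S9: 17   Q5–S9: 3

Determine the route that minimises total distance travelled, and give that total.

There are 60 distinct closed tours to check (reversals are equivalent).
HQ→K9→Q3→J9→Q5→S9→HQ: 17+26+30+20+3+25 = 121
HQ→K9→Q3→J9→S9→Q5→HQ: 17+26+30+17+3+22 = 115
HQ→K9→Q3→Q5→J9→S9→HQ: 17+26+11+20+17+25 = 116
HQ→K9→Q3→Q5→S9→J9→HQ: 17+26+11+3+17+18 = 92
HQ→K9→Q3→S9→J9→Q5→HQ: 17+26+14+17+20+22 = 116
HQ→K9→Q3→S9→Q5→J9→HQ: 17+26+14+3+20+18 = 98
HQ→K9→J9→Q3→Q5→S9→HQ: 17+5+30+11+3+25 = 91
HQ→K9→J9→Q3→S9→Q5→HQ: 17+5+30+14+3+22 = 91
HQ→K9→J9→Q5→Q3→S9→HQ: 17+5+20+11+14+25 = 92
HQ→K9→J9→Q5→S9→Q3→HQ: 17+5+20+3+14+15 = 74
HQ→K9→J9→S9→Q3→Q5→HQ: 17+5+17+14+11+22 = 86
HQ→K9→J9→S9→Q5→Q3→HQ: 17+5+17+3+11+15 = 68
HQ→K9→Q5→Q3→J9→S9→HQ: 17+15+11+30+17+25 = 115
HQ→K9→Q5→Q3→S9→J9→HQ: 17+15+11+14+17+18 = 92
… (46 more)
HQ→Q3→Q5→S9→K9→J9→HQ: 15+11+3+12+5+18 = 64  ← best
The minimum is 64.
One optimal route: HQ → Q3 → Q5 → S9 → K9 → J9 → HQ (or its reverse).

Minimum total distance: 64.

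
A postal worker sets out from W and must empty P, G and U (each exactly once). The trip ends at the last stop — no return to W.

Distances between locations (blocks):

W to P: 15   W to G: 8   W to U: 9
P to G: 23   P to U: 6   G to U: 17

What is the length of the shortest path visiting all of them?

31 blocks — the minimum one-way total.

There are 3! = 6 possible orderings.
W - P - G - U: 15+23+17 = 55
W - P - U - G: 15+6+17 = 38
W - G - P - U: 8+23+6 = 37
W - G - U - P: 8+17+6 = 31
W - U - P - G: 9+6+23 = 38
W - U - G - P: 9+17+23 = 49
The minimum is 31.
One shortest path: W → G → U → P.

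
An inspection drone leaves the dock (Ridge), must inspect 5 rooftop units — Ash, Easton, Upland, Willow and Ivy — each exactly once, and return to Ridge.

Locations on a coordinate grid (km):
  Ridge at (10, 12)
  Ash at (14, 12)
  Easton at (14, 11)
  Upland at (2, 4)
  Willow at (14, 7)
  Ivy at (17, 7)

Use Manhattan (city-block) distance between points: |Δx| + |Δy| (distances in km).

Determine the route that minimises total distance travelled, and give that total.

With 5 stops there are 5!/2 = 60 distinct round trips (a route and its reverse cost the same).
Ridge→Ash→Easton→Upland→Willow→Ivy→Ridge: 4+1+19+15+3+12 = 54
Ridge→Ash→Easton→Upland→Ivy→Willow→Ridge: 4+1+19+18+3+9 = 54
Ridge→Ash→Easton→Willow→Upland→Ivy→Ridge: 4+1+4+15+18+12 = 54
Ridge→Ash→Easton→Willow→Ivy→Upland→Ridge: 4+1+4+3+18+16 = 46
Ridge→Ash→Easton→Ivy→Upland→Willow→Ridge: 4+1+7+18+15+9 = 54
Ridge→Ash→Easton→Ivy→Willow→Upland→Ridge: 4+1+7+3+15+16 = 46
Ridge→Ash→Upland→Easton→Willow→Ivy→Ridge: 4+20+19+4+3+12 = 62
Ridge→Ash→Upland→Easton→Ivy→Willow→Ridge: 4+20+19+7+3+9 = 62
Ridge→Ash→Upland→Willow→Easton→Ivy→Ridge: 4+20+15+4+7+12 = 62
Ridge→Ash→Upland→Willow→Ivy→Easton→Ridge: 4+20+15+3+7+5 = 54
Ridge→Ash→Upland→Ivy→Easton→Willow→Ridge: 4+20+18+7+4+9 = 62
Ridge→Ash→Upland→Ivy→Willow→Easton→Ridge: 4+20+18+3+4+5 = 54
Ridge→Ash→Willow→Easton→Upland→Ivy→Ridge: 4+5+4+19+18+12 = 62
Ridge→Ash→Willow→Easton→Ivy→Upland→Ridge: 4+5+4+7+18+16 = 54
… (46 more)
The minimum is 46.
One optimal route: Ridge → Ash → Easton → Willow → Ivy → Upland → Ridge (or its reverse).

Shortest round trip = 46 km.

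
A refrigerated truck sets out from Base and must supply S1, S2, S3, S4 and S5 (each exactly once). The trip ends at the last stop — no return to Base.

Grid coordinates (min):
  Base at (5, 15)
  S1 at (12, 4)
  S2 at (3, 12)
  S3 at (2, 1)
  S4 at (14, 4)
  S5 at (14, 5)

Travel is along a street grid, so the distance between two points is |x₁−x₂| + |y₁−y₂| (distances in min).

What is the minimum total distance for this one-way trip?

Minimum one-way distance = 33 min.

There are 5! = 120 possible orderings.
Base - S1 - S2 - S3 - S4 - S5: 18+17+12+15+1 = 63
Base - S1 - S2 - S3 - S5 - S4: 18+17+12+16+1 = 64
Base - S1 - S2 - S4 - S3 - S5: 18+17+19+15+16 = 85
Base - S1 - S2 - S4 - S5 - S3: 18+17+19+1+16 = 71
Base - S1 - S2 - S5 - S3 - S4: 18+17+18+16+15 = 84
Base - S1 - S2 - S5 - S4 - S3: 18+17+18+1+15 = 69
Base - S1 - S3 - S2 - S4 - S5: 18+13+12+19+1 = 63
Base - S1 - S3 - S2 - S5 - S4: 18+13+12+18+1 = 62
Base - S1 - S3 - S4 - S2 - S5: 18+13+15+19+18 = 83
Base - S1 - S3 - S4 - S5 - S2: 18+13+15+1+18 = 65
Base - S1 - S3 - S5 - S2 - S4: 18+13+16+18+19 = 84
Base - S1 - S3 - S5 - S4 - S2: 18+13+16+1+19 = 67
Base - S1 - S4 - S2 - S3 - S5: 18+2+19+12+16 = 67
Base - S1 - S4 - S2 - S5 - S3: 18+2+19+18+16 = 73
… (106 more)
Base - S2 - S3 - S1 - S4 - S5: 5+12+13+2+1 = 33  ← best
The minimum is 33.
One shortest path: Base → S2 → S3 → S1 → S4 → S5.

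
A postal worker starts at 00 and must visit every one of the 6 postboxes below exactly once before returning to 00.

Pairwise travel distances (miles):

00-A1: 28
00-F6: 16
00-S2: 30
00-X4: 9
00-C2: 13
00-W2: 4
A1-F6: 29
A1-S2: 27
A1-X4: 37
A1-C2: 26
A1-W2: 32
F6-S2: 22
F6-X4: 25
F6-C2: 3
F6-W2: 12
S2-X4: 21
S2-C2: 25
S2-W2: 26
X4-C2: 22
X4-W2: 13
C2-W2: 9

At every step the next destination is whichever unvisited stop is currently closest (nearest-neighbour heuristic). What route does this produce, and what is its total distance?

124 miles along 00 → W2 → C2 → F6 → S2 → X4 → A1 → 00.

At 00 the remaining stops are W2 4, X4 9, C2 13, F6 16, A1 28, S2 30; go to W2.
At W2 the remaining stops are C2 9, F6 12, X4 13, S2 26, A1 32; go to C2.
At C2 the remaining stops are F6 3, X4 22, S2 25, A1 26; go to F6.
At F6 the remaining stops are S2 22, X4 25, A1 29; go to S2.
At S2 the remaining stops are X4 21, A1 27; go to X4.
At X4 the remaining stops are A1 37; go to A1.
Return A1→00: 28.
Total = 4 + 9 + 3 + 22 + 21 + 37 + 28 = 124.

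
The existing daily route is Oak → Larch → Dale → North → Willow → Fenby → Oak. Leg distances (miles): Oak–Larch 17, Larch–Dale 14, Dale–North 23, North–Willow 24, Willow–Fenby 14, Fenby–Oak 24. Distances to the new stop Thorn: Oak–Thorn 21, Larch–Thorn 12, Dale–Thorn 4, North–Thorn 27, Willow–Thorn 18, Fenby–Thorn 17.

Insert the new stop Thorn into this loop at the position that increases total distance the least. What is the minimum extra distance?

Insertion cost between consecutive stops i–j is d(i,Thorn) + d(Thorn,j) − d(i,j):
  between Oak and Larch: 21 + 12 − 17 = 16
  between Larch and Dale: 12 + 4 − 14 = 2
  between Dale and North: 4 + 27 − 23 = 8
  between North and Willow: 27 + 18 − 24 = 21
  between Willow and Fenby: 18 + 17 − 14 = 21
  between Fenby and Oak: 17 + 21 − 24 = 14
Cheapest insertion is between Larch and Dale, adding 2.
New total = 116 + 2 = 118.

Minimum extra distance: 2 miles, inserting Thorn between Larch and Dale.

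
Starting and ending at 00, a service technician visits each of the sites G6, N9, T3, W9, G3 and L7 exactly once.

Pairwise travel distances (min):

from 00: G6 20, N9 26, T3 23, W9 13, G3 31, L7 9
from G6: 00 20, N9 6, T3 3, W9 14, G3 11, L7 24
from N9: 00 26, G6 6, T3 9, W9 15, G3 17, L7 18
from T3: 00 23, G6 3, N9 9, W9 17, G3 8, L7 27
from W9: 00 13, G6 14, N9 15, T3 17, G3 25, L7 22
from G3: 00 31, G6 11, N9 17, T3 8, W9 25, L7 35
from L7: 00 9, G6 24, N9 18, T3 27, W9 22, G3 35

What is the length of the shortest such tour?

Shortest round trip = 82 min.

There are 360 distinct closed tours to check (reversals are equivalent).
00 - G6 - N9 - T3 - W9 - G3 - L7 - 00: 20+6+9+17+25+35+9 = 121
00 - G6 - N9 - T3 - W9 - L7 - G3 - 00: 20+6+9+17+22+35+31 = 140
00 - G6 - N9 - T3 - G3 - W9 - L7 - 00: 20+6+9+8+25+22+9 = 99
00 - G6 - N9 - T3 - G3 - L7 - W9 - 00: 20+6+9+8+35+22+13 = 113
00 - G6 - N9 - T3 - L7 - W9 - G3 - 00: 20+6+9+27+22+25+31 = 140
00 - G6 - N9 - T3 - L7 - G3 - W9 - 00: 20+6+9+27+35+25+13 = 135
00 - G6 - N9 - W9 - T3 - G3 - L7 - 00: 20+6+15+17+8+35+9 = 110
00 - G6 - N9 - W9 - T3 - L7 - G3 - 00: 20+6+15+17+27+35+31 = 151
… (352 more)
00 - W9 - G6 - T3 - G3 - N9 - L7 - 00: 13+14+3+8+17+18+9 = 82  ← best
The minimum is 82.
One optimal route: 00 → W9 → G6 → T3 → G3 → N9 → L7 → 00 (or its reverse).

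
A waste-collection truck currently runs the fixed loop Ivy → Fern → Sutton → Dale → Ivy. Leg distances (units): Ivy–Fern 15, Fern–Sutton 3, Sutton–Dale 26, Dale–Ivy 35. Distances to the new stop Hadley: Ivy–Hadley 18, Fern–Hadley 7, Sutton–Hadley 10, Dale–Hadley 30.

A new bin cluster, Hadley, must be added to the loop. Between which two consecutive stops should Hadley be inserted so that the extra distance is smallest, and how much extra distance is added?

Minimum extra distance: 10, inserting Hadley between Ivy and Fern.

Insertion cost between consecutive stops i–j is d(i,Hadley) + d(Hadley,j) − d(i,j):
  between Ivy and Fern: 18 + 7 − 15 = 10
  between Fern and Sutton: 7 + 10 − 3 = 14
  between Sutton and Dale: 10 + 30 − 26 = 14
  between Dale and Ivy: 30 + 18 − 35 = 13
Cheapest insertion is between Ivy and Fern, adding 10.
New total = 79 + 10 = 89.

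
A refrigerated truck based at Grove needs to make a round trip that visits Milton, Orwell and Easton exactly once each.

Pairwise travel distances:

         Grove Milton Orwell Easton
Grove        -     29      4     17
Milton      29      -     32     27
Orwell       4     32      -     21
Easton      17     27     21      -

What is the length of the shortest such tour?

Minimum total distance: 80.

With 3 stops there are 3!/2 = 3 distinct round trips (a route and its reverse cost the same).
Grove → Milton → Orwell → Easton → Grove: 29+32+21+17 = 99
Grove → Milton → Easton → Orwell → Grove: 29+27+21+4 = 81
Grove → Orwell → Milton → Easton → Grove: 4+32+27+17 = 80
The minimum is 80.
One optimal route: Grove → Orwell → Milton → Easton → Grove (or its reverse).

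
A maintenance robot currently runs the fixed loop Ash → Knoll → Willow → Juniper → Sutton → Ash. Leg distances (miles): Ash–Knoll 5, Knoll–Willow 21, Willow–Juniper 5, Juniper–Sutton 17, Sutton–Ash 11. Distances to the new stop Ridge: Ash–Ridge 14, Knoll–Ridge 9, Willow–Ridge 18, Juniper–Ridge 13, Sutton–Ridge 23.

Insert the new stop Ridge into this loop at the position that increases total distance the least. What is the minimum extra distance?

Minimum extra distance: 6 miles, inserting Ridge between Knoll and Willow.

Insertion cost between consecutive stops i–j is d(i,Ridge) + d(Ridge,j) − d(i,j):
  between Ash and Knoll: 14 + 9 − 5 = 18
  between Knoll and Willow: 9 + 18 − 21 = 6
  between Willow and Juniper: 18 + 13 − 5 = 26
  between Juniper and Sutton: 13 + 23 − 17 = 19
  between Sutton and Ash: 23 + 14 − 11 = 26
Cheapest insertion is between Knoll and Willow, adding 6.
New total = 59 + 6 = 65.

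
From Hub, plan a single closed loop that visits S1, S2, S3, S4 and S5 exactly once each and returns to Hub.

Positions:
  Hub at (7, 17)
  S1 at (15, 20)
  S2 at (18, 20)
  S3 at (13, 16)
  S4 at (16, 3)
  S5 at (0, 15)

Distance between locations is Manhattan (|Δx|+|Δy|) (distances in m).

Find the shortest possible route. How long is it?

72 m — the shortest possible round trip.

There are 60 distinct closed tours to check (reversals are equivalent).
Hub-S1-S2-S3-S4-S5-Hub: 11+3+9+16+28+9 = 76
Hub-S1-S2-S3-S5-S4-Hub: 11+3+9+14+28+23 = 88
Hub-S1-S2-S4-S3-S5-Hub: 11+3+19+16+14+9 = 72
Hub-S1-S2-S4-S5-S3-Hub: 11+3+19+28+14+7 = 82
Hub-S1-S2-S5-S3-S4-Hub: 11+3+23+14+16+23 = 90
Hub-S1-S2-S5-S4-S3-Hub: 11+3+23+28+16+7 = 88
Hub-S1-S3-S2-S4-S5-Hub: 11+6+9+19+28+9 = 82
Hub-S1-S3-S2-S5-S4-Hub: 11+6+9+23+28+23 = 100
Hub-S1-S3-S4-S2-S5-Hub: 11+6+16+19+23+9 = 84
Hub-S1-S3-S4-S5-S2-Hub: 11+6+16+28+23+14 = 98
Hub-S1-S3-S5-S2-S4-Hub: 11+6+14+23+19+23 = 96
Hub-S1-S3-S5-S4-S2-Hub: 11+6+14+28+19+14 = 92
Hub-S1-S4-S2-S3-S5-Hub: 11+18+19+9+14+9 = 80
Hub-S1-S4-S2-S5-S3-Hub: 11+18+19+23+14+7 = 92
… (46 more)
The minimum is 72.
One optimal route: Hub → S1 → S2 → S4 → S3 → S5 → Hub (or its reverse).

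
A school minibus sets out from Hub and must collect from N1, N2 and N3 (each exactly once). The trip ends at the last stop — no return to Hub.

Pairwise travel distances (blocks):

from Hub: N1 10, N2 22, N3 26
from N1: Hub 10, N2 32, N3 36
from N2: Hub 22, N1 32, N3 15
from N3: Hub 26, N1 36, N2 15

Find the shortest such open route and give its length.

Shortest open route: 57 blocks.

There are 3! = 6 possible orderings.
Hub → N1 → N2 → N3: 10+32+15 = 57
Hub → N1 → N3 → N2: 10+36+15 = 61
Hub → N2 → N1 → N3: 22+32+36 = 90
Hub → N2 → N3 → N1: 22+15+36 = 73
Hub → N3 → N1 → N2: 26+36+32 = 94
Hub → N3 → N2 → N1: 26+15+32 = 73
The minimum is 57.
One shortest path: Hub → N1 → N2 → N3.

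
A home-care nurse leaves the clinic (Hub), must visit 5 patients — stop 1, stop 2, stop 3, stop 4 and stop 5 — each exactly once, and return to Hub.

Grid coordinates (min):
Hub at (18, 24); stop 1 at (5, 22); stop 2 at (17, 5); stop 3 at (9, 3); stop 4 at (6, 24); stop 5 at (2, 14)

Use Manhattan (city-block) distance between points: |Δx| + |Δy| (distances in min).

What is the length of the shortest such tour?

There are 60 distinct closed tours to check (reversals are equivalent).
Hub-stop 1-stop 2-stop 3-stop 4-stop 5-Hub: 15+29+10+24+14+26 = 118
Hub-stop 1-stop 2-stop 3-stop 5-stop 4-Hub: 15+29+10+18+14+12 = 98
Hub-stop 1-stop 2-stop 4-stop 3-stop 5-Hub: 15+29+30+24+18+26 = 142
Hub-stop 1-stop 2-stop 4-stop 5-stop 3-Hub: 15+29+30+14+18+30 = 136
Hub-stop 1-stop 2-stop 5-stop 3-stop 4-Hub: 15+29+24+18+24+12 = 122
Hub-stop 1-stop 2-stop 5-stop 4-stop 3-Hub: 15+29+24+14+24+30 = 136
Hub-stop 1-stop 3-stop 2-stop 4-stop 5-Hub: 15+23+10+30+14+26 = 118
Hub-stop 1-stop 3-stop 2-stop 5-stop 4-Hub: 15+23+10+24+14+12 = 98
Hub-stop 1-stop 3-stop 4-stop 2-stop 5-Hub: 15+23+24+30+24+26 = 142
Hub-stop 1-stop 3-stop 4-stop 5-stop 2-Hub: 15+23+24+14+24+20 = 120
Hub-stop 1-stop 3-stop 5-stop 2-stop 4-Hub: 15+23+18+24+30+12 = 122
Hub-stop 1-stop 3-stop 5-stop 4-stop 2-Hub: 15+23+18+14+30+20 = 120
Hub-stop 1-stop 4-stop 2-stop 3-stop 5-Hub: 15+3+30+10+18+26 = 102
Hub-stop 1-stop 4-stop 2-stop 5-stop 3-Hub: 15+3+30+24+18+30 = 120
… (46 more)
Hub-stop 2-stop 3-stop 5-stop 1-stop 4-Hub: 20+10+18+11+3+12 = 74  ← best
The minimum is 74.
One optimal route: Hub → stop 2 → stop 3 → stop 5 → stop 1 → stop 4 → Hub (or its reverse).

74 min — the shortest possible round trip.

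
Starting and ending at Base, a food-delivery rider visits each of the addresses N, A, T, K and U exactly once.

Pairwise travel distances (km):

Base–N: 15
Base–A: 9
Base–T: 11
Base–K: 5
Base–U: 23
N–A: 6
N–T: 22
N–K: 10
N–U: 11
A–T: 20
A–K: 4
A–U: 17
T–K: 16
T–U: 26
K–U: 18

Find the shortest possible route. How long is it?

There are 60 distinct closed tours to check (reversals are equivalent).
Base → N → A → T → K → U → Base: 15+6+20+16+18+23 = 98
Base → N → A → T → U → K → Base: 15+6+20+26+18+5 = 90
Base → N → A → K → T → U → Base: 15+6+4+16+26+23 = 90
Base → N → A → K → U → T → Base: 15+6+4+18+26+11 = 80
Base → N → A → U → T → K → Base: 15+6+17+26+16+5 = 85
Base → N → A → U → K → T → Base: 15+6+17+18+16+11 = 83
Base → N → T → A → K → U → Base: 15+22+20+4+18+23 = 102
Base → N → T → A → U → K → Base: 15+22+20+17+18+5 = 97
Base → N → T → K → A → U → Base: 15+22+16+4+17+23 = 97
Base → N → T → K → U → A → Base: 15+22+16+18+17+9 = 97
Base → N → T → U → A → K → Base: 15+22+26+17+4+5 = 89
Base → N → T → U → K → A → Base: 15+22+26+18+4+9 = 94
Base → N → K → A → T → U → Base: 15+10+4+20+26+23 = 98
Base → N → K → A → U → T → Base: 15+10+4+17+26+11 = 83
… (46 more)
Base → T → U → N → A → K → Base: 11+26+11+6+4+5 = 63  ← best
The minimum is 63.
One optimal route: Base → T → U → N → A → K → Base (or its reverse).

Shortest round trip = 63 km.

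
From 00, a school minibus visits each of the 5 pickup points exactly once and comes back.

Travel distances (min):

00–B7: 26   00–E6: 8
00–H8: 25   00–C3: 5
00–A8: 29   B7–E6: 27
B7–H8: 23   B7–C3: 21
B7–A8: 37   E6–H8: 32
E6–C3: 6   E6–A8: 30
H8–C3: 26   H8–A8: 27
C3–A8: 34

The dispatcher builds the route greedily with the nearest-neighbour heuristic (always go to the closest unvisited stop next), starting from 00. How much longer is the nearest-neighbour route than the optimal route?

Excess over optimum: 3 min.

00: C3=5, E6=8, H8=25, B7=26, A8=29 ⇒ C3
C3: E6=6, B7=21, H8=26, A8=34 ⇒ E6
E6: B7=27, A8=30, H8=32 ⇒ B7
B7: H8=23, A8=37 ⇒ H8
H8: A8=27 ⇒ A8
NN route 00 → C3 → E6 → B7 → H8 → A8 → 00 costs 117.
Optimal: 00 → E6 → C3 → B7 → H8 → A8 → 00 costs 114 (by enumerating all 60 distinct tours).
Excess = 117 − 114 = 3.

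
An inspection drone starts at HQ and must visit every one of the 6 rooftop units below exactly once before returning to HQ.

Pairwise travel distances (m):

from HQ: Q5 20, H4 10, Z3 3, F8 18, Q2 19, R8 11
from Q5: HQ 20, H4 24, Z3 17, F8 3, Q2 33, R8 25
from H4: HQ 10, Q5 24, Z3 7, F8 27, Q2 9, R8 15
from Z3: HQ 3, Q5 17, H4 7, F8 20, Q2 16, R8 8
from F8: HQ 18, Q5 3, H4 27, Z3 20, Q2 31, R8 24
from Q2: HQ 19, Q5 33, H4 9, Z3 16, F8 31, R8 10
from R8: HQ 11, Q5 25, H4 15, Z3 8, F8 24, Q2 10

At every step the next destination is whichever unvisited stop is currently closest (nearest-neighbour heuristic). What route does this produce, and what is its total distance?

Total distance 76 m via the nearest-neighbour route HQ → Z3 → H4 → Q2 → R8 → F8 → Q5 → HQ.

HQ → [Z3:3 / H4:10 / R8:11 / F8:18 / Q2:19 / Q5:20] → Z3 (3)
Z3 → [H4:7 / R8:8 / Q2:16 / Q5:17 / F8:20] → H4 (7)
H4 → [Q2:9 / R8:15 / Q5:24 / F8:27] → Q2 (9)
Q2 → [R8:10 / F8:31 / Q5:33] → R8 (10)
R8 → [F8:24 / Q5:25] → F8 (24)
F8 → [Q5:3] → Q5 (3)
Return Q5→HQ: 20.
Total = 3 + 7 + 9 + 10 + 24 + 3 + 20 = 76.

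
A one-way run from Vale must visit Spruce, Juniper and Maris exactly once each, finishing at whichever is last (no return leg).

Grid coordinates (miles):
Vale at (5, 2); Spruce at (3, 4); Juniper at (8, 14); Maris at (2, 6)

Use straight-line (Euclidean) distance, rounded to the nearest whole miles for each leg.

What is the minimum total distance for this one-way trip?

Shortest open route: 15 miles.

There are 3! = 6 possible orderings.
Vale - Spruce - Juniper - Maris: 3+11+10 = 24
Vale - Spruce - Maris - Juniper: 3+2+10 = 15
Vale - Juniper - Spruce - Maris: 12+11+2 = 25
Vale - Juniper - Maris - Spruce: 12+10+2 = 24
Vale - Maris - Spruce - Juniper: 5+2+11 = 18
Vale - Maris - Juniper - Spruce: 5+10+11 = 26
The minimum is 15.
One shortest path: Vale → Spruce → Maris → Juniper.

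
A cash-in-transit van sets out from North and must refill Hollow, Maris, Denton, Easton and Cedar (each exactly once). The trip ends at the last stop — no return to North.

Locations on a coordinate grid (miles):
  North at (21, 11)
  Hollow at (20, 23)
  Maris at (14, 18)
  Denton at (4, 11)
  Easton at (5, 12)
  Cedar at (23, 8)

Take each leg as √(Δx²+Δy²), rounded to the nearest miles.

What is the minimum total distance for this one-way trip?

There are 5! = 120 possible orderings.
North - Hollow - Maris - Denton - Easton - Cedar: 12+8+12+1+18 = 51
North - Hollow - Maris - Denton - Cedar - Easton: 12+8+12+19+18 = 69
North - Hollow - Maris - Easton - Denton - Cedar: 12+8+11+1+19 = 51
North - Hollow - Maris - Easton - Cedar - Denton: 12+8+11+18+19 = 68
North - Hollow - Maris - Cedar - Denton - Easton: 12+8+13+19+1 = 53
North - Hollow - Maris - Cedar - Easton - Denton: 12+8+13+18+1 = 52
North - Hollow - Denton - Maris - Easton - Cedar: 12+20+12+11+18 = 73
North - Hollow - Denton - Maris - Cedar - Easton: 12+20+12+13+18 = 75
North - Hollow - Denton - Easton - Maris - Cedar: 12+20+1+11+13 = 57
North - Hollow - Denton - Easton - Cedar - Maris: 12+20+1+18+13 = 64
North - Hollow - Denton - Cedar - Maris - Easton: 12+20+19+13+11 = 75
North - Hollow - Denton - Cedar - Easton - Maris: 12+20+19+18+11 = 80
North - Hollow - Easton - Maris - Denton - Cedar: 12+19+11+12+19 = 73
North - Hollow - Easton - Maris - Cedar - Denton: 12+19+11+13+19 = 74
… (106 more)
North - Cedar - Hollow - Maris - Easton - Denton: 4+15+8+11+1 = 39  ← best
The minimum is 39.
One shortest path: North → Cedar → Hollow → Maris → Easton → Denton.

Shortest open route: 39 miles.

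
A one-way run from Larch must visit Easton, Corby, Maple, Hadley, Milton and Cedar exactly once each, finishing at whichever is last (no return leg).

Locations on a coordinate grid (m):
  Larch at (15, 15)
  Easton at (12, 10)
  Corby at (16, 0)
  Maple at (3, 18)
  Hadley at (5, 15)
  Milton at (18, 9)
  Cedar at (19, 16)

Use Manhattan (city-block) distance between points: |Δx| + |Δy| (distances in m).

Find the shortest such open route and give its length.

There are 6! = 720 possible orderings.
Larch→Easton→Corby→Maple→Hadley→Milton→Cedar: 8+14+31+5+19+8 = 85
Larch→Easton→Corby→Maple→Hadley→Cedar→Milton: 8+14+31+5+15+8 = 81
Larch→Easton→Corby→Maple→Milton→Hadley→Cedar: 8+14+31+24+19+15 = 111
Larch→Easton→Corby→Maple→Milton→Cedar→Hadley: 8+14+31+24+8+15 = 100
Larch→Easton→Corby→Maple→Cedar→Hadley→Milton: 8+14+31+18+15+19 = 105
Larch→Easton→Corby→Maple→Cedar→Milton→Hadley: 8+14+31+18+8+19 = 98
Larch→Easton→Corby→Hadley→Maple→Milton→Cedar: 8+14+26+5+24+8 = 85
Larch→Easton→Corby→Hadley→Maple→Cedar→Milton: 8+14+26+5+18+8 = 79
… (712 more)
Larch→Cedar→Milton→Corby→Easton→Hadley→Maple: 5+8+11+14+12+5 = 55  ← best
The minimum is 55.
One shortest path: Larch → Cedar → Milton → Corby → Easton → Hadley → Maple.

Shortest open route: 55 m.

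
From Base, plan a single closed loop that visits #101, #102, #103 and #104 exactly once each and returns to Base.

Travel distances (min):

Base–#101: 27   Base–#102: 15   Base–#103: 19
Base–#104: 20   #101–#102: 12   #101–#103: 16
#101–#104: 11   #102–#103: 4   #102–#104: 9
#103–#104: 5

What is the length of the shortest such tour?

Minimum total distance: 62 min.

There are 12 distinct closed tours to check (reversals are equivalent).
Base → #101 → #102 → #103 → #104 → Base: 27+12+4+5+20 = 68
Base → #101 → #102 → #104 → #103 → Base: 27+12+9+5+19 = 72
Base → #101 → #103 → #102 → #104 → Base: 27+16+4+9+20 = 76
Base → #101 → #103 → #104 → #102 → Base: 27+16+5+9+15 = 72
Base → #101 → #104 → #102 → #103 → Base: 27+11+9+4+19 = 70
Base → #101 → #104 → #103 → #102 → Base: 27+11+5+4+15 = 62
Base → #102 → #101 → #103 → #104 → Base: 15+12+16+5+20 = 68
Base → #102 → #101 → #104 → #103 → Base: 15+12+11+5+19 = 62
Base → #102 → #103 → #101 → #104 → Base: 15+4+16+11+20 = 66
Base → #102 → #104 → #101 → #103 → Base: 15+9+11+16+19 = 70
Base → #103 → #101 → #102 → #104 → Base: 19+16+12+9+20 = 76
Base → #103 → #102 → #101 → #104 → Base: 19+4+12+11+20 = 66
The minimum is 62.
One optimal route: Base → #101 → #104 → #103 → #102 → Base (or its reverse).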